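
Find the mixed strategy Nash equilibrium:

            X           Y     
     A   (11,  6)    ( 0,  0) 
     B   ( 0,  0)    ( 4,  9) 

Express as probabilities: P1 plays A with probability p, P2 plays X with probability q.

p = 0.6, q = 0.2667

Work:
Find probabilities that make opponent indifferent:
P2 chooses q to make P1 indifferent between A and B
P1 chooses p to make P2 indifferent between X and Y
Mixed NE: P1 plays (A: 0.6, B: 0.4), P2 plays (X: 0.2667, Y: 0.7333)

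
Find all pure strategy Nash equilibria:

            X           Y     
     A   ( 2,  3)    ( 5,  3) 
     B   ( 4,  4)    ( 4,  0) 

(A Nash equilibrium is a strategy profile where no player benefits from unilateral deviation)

Nash equilibrium: (A, Y), (B, X)

Work:
Best responses:
  P1 vs X: payoffs [2, 4] → best response B (payoff 4)
  P1 vs Y: payoffs [5, 4] → best response A (payoff 5)
  P2 vs A: payoffs [3, 3] → best response X/Y (payoff 3)
  P2 vs B: payoffs [4, 0] → best response X (payoff 4)
Mutual best responses: (A,Y), (B,X) → Nash equilibria.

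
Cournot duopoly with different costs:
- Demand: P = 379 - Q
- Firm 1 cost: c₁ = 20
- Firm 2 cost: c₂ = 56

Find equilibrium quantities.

q₁* = 131.67, q₂* = 95.67

Work:
Reaction: q₁ = (379 - 20 - q₂)/2
Reaction: q₂ = (379 - 56 - q₁)/2
Solve simultaneously:
q₁* = (379 - 2×20 + 56)/3 = 131.67
q₂* = (379 - 2×56 + 20)/3 = 95.67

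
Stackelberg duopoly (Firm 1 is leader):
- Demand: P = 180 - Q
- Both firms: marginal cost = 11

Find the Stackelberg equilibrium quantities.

q₁* (leader) = 84.5, q₂* (follower) = 42.25

Work:
Follower's reaction: q₂ = (a - c - q₁)/2
Leader substitutes: π₁ = q₁·(a - q₁ - (a-c-q₁)/2 - c)
FOC: q₁* = (180 - 11)/2 = 84.50
Then: q₂* = (180 - 11 - 84.5)/2 = 42.25
Leader has first-mover advantage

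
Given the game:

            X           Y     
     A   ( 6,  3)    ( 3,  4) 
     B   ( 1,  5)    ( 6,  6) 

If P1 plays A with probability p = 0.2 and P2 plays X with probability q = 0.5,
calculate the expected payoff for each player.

E[P1] = 3.7, E[P2] = 5.1

Work:
E[P1] = p·q·π₁(A,X) + p·(1-q)·π₁(A,Y) + (1-p)·q·π₁(B,X) + (1-p)·(1-q)·π₁(B,Y)
= 0.2·0.5·6 + 0.2·0.5·3 + 0.8·0.5·1 + 0.8·0.5·6
= 3.7

E[P2] = 5.1 (similar calculation)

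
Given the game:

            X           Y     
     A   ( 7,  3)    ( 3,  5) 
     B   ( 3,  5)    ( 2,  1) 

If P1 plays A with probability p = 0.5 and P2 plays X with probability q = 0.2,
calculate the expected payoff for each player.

E[P1] = 3.0, E[P2] = 3.2

Work:
E[P1] = p·q·π₁(A,X) + p·(1-q)·π₁(A,Y) + (1-p)·q·π₁(B,X) + (1-p)·(1-q)·π₁(B,Y)
= 0.5·0.2·7 + 0.5·0.8·3 + 0.5·0.2·3 + 0.5·0.8·2
= 3.0

E[P2] = 3.2 (similar calculation)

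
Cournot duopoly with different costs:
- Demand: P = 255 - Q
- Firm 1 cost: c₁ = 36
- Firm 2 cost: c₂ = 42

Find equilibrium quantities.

q₁* = 75.0, q₂* = 69.0

Work:
Reaction: q₁ = (255 - 36 - q₂)/2
Reaction: q₂ = (255 - 42 - q₁)/2
Solve simultaneously:
q₁* = (255 - 2×36 + 42)/3 = 75.0
q₂* = (255 - 2×42 + 36)/3 = 69.0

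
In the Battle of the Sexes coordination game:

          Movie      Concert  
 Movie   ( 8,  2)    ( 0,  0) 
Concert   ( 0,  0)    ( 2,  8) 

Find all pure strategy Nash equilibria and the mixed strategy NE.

Pure NE: (Movie, Movie) and (Concert, Concert); Mixed NE: p = 0.8, q = 0.2

Work:
Check pure NE:
(Movie, Movie): (8, 2) - no unilateral deviation beneficial
(Concert, Concert): (2, 8) - no unilateral deviation beneficial
Mixed NE: P1 plays Movie with p = 0.8, P2 plays Movie with q = 0.2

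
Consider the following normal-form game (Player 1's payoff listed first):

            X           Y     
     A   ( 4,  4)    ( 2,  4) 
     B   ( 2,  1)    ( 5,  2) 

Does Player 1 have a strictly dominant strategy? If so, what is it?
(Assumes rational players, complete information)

No strictly dominant strategy exists for Player 1

Work:
A strategy strictly dominates another if it gives a strictly higher payoff against every opponent action. Compare each pair of P1's strategies column-by-column:
  A vs B: [4 vs 2, 2 vs 5] → A does not strictly dominate B (column Y: 2 ≤ 5)
  B vs A: [2 vs 4, 5 vs 2] → B does not strictly dominate A (column X: 2 ≤ 4)
No single strategy strictly dominates all others → no strictly dominant strategy.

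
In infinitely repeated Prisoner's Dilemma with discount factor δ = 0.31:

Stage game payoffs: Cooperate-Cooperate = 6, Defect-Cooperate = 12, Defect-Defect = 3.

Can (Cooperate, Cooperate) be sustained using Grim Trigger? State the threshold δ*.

δ* = 0.6667; since δ = 0.31 < 0.6667, cooperation cannot be sustained

Work:
For Grim Trigger:
Cooperate forever: 6/(1-δ)
Defect then punished: 12 + 3·δ/(1-δ)
Need: 6/(1-δ) ≥ 12 + 3·δ/(1-δ)
Solving: δ ≥ (T-R)/(T-P) = (12-6)/(12-3) = 0.6667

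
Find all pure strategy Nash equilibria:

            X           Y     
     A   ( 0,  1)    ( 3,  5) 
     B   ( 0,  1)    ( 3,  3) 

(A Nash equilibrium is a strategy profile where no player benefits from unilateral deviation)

Nash equilibrium: (A, Y), (B, Y)

Work:
Best responses:
  P1 vs X: payoffs [0, 0] → best response A/B (payoff 0)
  P1 vs Y: payoffs [3, 3] → best response A/B (payoff 3)
  P2 vs A: payoffs [1, 5] → best response Y (payoff 5)
  P2 vs B: payoffs [1, 3] → best response Y (payoff 3)
Mutual best responses: (A,Y), (B,Y) → Nash equilibria.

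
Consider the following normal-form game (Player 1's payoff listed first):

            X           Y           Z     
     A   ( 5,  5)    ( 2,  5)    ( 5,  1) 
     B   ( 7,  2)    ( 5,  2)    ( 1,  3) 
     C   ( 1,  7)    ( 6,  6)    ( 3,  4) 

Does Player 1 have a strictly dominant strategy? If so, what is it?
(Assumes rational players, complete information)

No strictly dominant strategy exists for Player 1

Work:
A strategy strictly dominates another if it gives a strictly higher payoff against every opponent action. Compare each pair of P1's strategies column-by-column:
  A vs B: [5 vs 7, 2 vs 5, 5 vs 1] → A does not strictly dominate B (column X: 5 ≤ 7)
  A vs C: [5 vs 1, 2 vs 6, 5 vs 3] → A does not strictly dominate C (column Y: 2 ≤ 6)
  B vs A: [7 vs 5, 5 vs 2, 1 vs 5] → B does not strictly dominate A (column Z: 1 ≤ 5)
  B vs C: [7 vs 1, 5 vs 6, 1 vs 3] → B does not strictly dominate C (column Y: 5 ≤ 6)
  C vs A: [1 vs 5, 6 vs 2, 3 vs 5] → C does not strictly dominate A (column X: 1 ≤ 5)
  C vs B: [1 vs 7, 6 vs 5, 3 vs 1] → C does not strictly dominate B (column X: 1 ≤ 7)
No single strategy strictly dominates all others → no strictly dominant strategy.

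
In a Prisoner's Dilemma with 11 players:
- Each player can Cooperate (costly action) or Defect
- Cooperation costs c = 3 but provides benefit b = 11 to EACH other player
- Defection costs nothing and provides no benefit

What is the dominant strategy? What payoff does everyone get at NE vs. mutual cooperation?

Dominant: Defect; NE payoff = 0; Coop payoff = 107

Work:
Defect dominates (saves cost c = 3, benefit to others is external)
NE: All defect → everyone gets 0
If all cooperate: each receives (10)×11 - 3 = 107
Social dilemma: 107 > 0 but NE gives 0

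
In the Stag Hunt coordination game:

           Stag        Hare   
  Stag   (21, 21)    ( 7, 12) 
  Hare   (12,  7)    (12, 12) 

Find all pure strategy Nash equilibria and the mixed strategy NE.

Pure NE: (Stag, Stag) and (Hare, Hare); Mixed NE: p = 0.3571, q = 0.3571

Work:
Check pure NE:
(Stag, Stag): (21, 21) - no unilateral deviation beneficial
(Hare, Hare): (12, 12) - no unilateral deviation beneficial
Mixed NE: P1 plays Stag with p = 0.3571, P2 plays Stag with q = 0.3571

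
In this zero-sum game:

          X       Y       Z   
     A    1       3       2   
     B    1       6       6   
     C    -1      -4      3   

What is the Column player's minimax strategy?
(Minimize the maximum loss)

Column should play X, value = 1

Work:
Column player minimizes Row's maximum payoff:
Column X: max payoff to Row = 1
Column Y: max payoff to Row = 6
Column Z: max payoff to Row = 6
Minimum is 1, achieved by column X.
Minimax strategy: X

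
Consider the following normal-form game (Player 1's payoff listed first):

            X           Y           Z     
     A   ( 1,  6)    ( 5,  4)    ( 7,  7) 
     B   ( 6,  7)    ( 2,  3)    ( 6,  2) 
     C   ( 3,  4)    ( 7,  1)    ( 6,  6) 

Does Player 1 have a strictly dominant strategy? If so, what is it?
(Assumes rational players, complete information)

No strictly dominant strategy exists for Player 1

Work:
A strategy strictly dominates another if it gives a strictly higher payoff against every opponent action. Compare each pair of P1's strategies column-by-column:
  A vs B: [1 vs 6, 5 vs 2, 7 vs 6] → A does not strictly dominate B (column X: 1 ≤ 6)
  A vs C: [1 vs 3, 5 vs 7, 7 vs 6] → A does not strictly dominate C (column X: 1 ≤ 3)
  B vs A: [6 vs 1, 2 vs 5, 6 vs 7] → B does not strictly dominate A (column Y: 2 ≤ 5)
  B vs C: [6 vs 3, 2 vs 7, 6 vs 6] → B does not strictly dominate C (column Y: 2 ≤ 7)
  C vs A: [3 vs 1, 7 vs 5, 6 vs 7] → C does not strictly dominate A (column Z: 6 ≤ 7)
  C vs B: [3 vs 6, 7 vs 2, 6 vs 6] → C does not strictly dominate B (column X: 3 ≤ 6)
No single strategy strictly dominates all others → no strictly dominant strategy.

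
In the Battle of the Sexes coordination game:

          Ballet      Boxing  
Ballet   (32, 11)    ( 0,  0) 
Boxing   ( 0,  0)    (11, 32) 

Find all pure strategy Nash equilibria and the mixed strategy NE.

Pure NE: (Ballet, Ballet) and (Boxing, Boxing); Mixed NE: p = 0.7442, q = 0.2558

Work:
Check pure NE:
(Ballet, Ballet): (32, 11) - no unilateral deviation beneficial
(Boxing, Boxing): (11, 32) - no unilateral deviation beneficial
Mixed NE: P1 plays Ballet with p = 0.7442, P2 plays Ballet with q = 0.2558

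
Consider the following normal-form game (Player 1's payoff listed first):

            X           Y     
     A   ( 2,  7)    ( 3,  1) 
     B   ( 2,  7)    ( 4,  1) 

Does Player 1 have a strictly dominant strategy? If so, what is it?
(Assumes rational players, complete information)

No strictly dominant strategy exists for Player 1

Work:
A strategy strictly dominates another if it gives a strictly higher payoff against every opponent action. Compare each pair of P1's strategies column-by-column:
  A vs B: [2 vs 2, 3 vs 4] → A does not strictly dominate B (column X: 2 ≤ 2)
  B vs A: [2 vs 2, 4 vs 3] → B does not strictly dominate A (column X: 2 ≤ 2)
No single strategy strictly dominates all others → no strictly dominant strategy.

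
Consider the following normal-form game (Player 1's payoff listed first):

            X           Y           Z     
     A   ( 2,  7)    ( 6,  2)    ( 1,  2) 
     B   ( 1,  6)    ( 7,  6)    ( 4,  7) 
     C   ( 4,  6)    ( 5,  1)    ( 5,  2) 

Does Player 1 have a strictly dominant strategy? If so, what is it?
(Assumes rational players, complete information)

No strictly dominant strategy exists for Player 1

Work:
A strategy strictly dominates another if it gives a strictly higher payoff against every opponent action. Compare each pair of P1's strategies column-by-column:
  A vs B: [2 vs 1, 6 vs 7, 1 vs 4] → A does not strictly dominate B (column Y: 6 ≤ 7)
  A vs C: [2 vs 4, 6 vs 5, 1 vs 5] → A does not strictly dominate C (column X: 2 ≤ 4)
  B vs A: [1 vs 2, 7 vs 6, 4 vs 1] → B does not strictly dominate A (column X: 1 ≤ 2)
  B vs C: [1 vs 4, 7 vs 5, 4 vs 5] → B does not strictly dominate C (column X: 1 ≤ 4)
  C vs A: [4 vs 2, 5 vs 6, 5 vs 1] → C does not strictly dominate A (column Y: 5 ≤ 6)
  C vs B: [4 vs 1, 5 vs 7, 5 vs 4] → C does not strictly dominate B (column Y: 5 ≤ 7)
No single strategy strictly dominates all others → no strictly dominant strategy.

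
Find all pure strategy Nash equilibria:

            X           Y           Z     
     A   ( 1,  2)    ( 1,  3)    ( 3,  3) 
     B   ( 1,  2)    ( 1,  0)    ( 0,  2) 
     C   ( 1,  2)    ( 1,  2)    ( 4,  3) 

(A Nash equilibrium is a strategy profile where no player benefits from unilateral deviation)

Nash equilibrium: (A, Y), (B, X), (C, Z)

Work:
Best responses:
  P1 vs X: payoffs [1, 1, 1] → best response A/B/C (payoff 1)
  P1 vs Y: payoffs [1, 1, 1] → best response A/B/C (payoff 1)
  P1 vs Z: payoffs [3, 0, 4] → best response C (payoff 4)
  P2 vs A: payoffs [2, 3, 3] → best response Y/Z (payoff 3)
  P2 vs B: payoffs [2, 0, 2] → best response X/Z (payoff 2)
  P2 vs C: payoffs [2, 2, 3] → best response Z (payoff 3)
Mutual best responses: (A,Y), (B,X), (C,Z) → Nash equilibria.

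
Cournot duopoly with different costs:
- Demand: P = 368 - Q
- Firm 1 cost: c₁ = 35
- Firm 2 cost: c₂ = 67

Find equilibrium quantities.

q₁* = 121.67, q₂* = 89.67

Work:
Reaction: q₁ = (368 - 35 - q₂)/2
Reaction: q₂ = (368 - 67 - q₁)/2
Solve simultaneously:
q₁* = (368 - 2×35 + 67)/3 = 121.67
q₂* = (368 - 2×67 + 35)/3 = 89.67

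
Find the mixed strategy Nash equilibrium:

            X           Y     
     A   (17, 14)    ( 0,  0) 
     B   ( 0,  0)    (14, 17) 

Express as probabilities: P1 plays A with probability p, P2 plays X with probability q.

p = 0.5484, q = 0.4516

Work:
Find probabilities that make opponent indifferent:
P2 chooses q to make P1 indifferent between A and B
P1 chooses p to make P2 indifferent between X and Y
Mixed NE: P1 plays (A: 0.5484, B: 0.4516), P2 plays (X: 0.4516, Y: 0.5484)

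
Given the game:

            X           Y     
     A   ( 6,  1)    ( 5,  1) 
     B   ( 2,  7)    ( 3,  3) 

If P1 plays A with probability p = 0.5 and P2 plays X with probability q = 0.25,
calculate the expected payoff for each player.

E[P1] = 4.0, E[P2] = 2.5

Work:
E[P1] = p·q·π₁(A,X) + p·(1-q)·π₁(A,Y) + (1-p)·q·π₁(B,X) + (1-p)·(1-q)·π₁(B,Y)
= 0.5·0.25·6 + 0.5·0.75·5 + 0.5·0.25·2 + 0.5·0.75·3
= 4.0

E[P2] = 2.5 (similar calculation)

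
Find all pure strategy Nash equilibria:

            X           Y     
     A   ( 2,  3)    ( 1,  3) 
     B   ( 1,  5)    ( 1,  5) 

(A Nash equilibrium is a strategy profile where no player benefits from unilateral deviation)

Nash equilibrium: (A, X), (A, Y), (B, Y)

Work:
Best responses:
  P1 vs X: payoffs [2, 1] → best response A (payoff 2)
  P1 vs Y: payoffs [1, 1] → best response A/B (payoff 1)
  P2 vs A: payoffs [3, 3] → best response X/Y (payoff 3)
  P2 vs B: payoffs [5, 5] → best response X/Y (payoff 5)
Mutual best responses: (A,X), (A,Y), (B,Y) → Nash equilibria.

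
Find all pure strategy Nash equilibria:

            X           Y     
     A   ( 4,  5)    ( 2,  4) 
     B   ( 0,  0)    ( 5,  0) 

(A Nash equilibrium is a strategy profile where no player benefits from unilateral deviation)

Nash equilibrium: (A, X), (B, Y)

Work:
Best responses:
  P1 vs X: payoffs [4, 0] → best response A (payoff 4)
  P1 vs Y: payoffs [2, 5] → best response B (payoff 5)
  P2 vs A: payoffs [5, 4] → best response X (payoff 5)
  P2 vs B: payoffs [0, 0] → best response X/Y (payoff 0)
Mutual best responses: (A,X), (B,Y) → Nash equilibria.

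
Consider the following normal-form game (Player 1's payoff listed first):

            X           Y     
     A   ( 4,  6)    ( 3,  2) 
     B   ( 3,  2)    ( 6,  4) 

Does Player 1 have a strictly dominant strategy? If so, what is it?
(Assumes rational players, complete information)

No strictly dominant strategy exists for Player 1

Work:
A strategy strictly dominates another if it gives a strictly higher payoff against every opponent action. Compare each pair of P1's strategies column-by-column:
  A vs B: [4 vs 3, 3 vs 6] → A does not strictly dominate B (column Y: 3 ≤ 6)
  B vs A: [3 vs 4, 6 vs 3] → B does not strictly dominate A (column X: 3 ≤ 4)
No single strategy strictly dominates all others → no strictly dominant strategy.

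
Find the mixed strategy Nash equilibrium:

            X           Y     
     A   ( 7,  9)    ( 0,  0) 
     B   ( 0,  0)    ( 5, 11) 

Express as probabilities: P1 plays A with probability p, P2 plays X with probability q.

p = 0.55, q = 0.4167

Work:
Find probabilities that make opponent indifferent:
P2 chooses q to make P1 indifferent between A and B
P1 chooses p to make P2 indifferent between X and Y
Mixed NE: P1 plays (A: 0.55, B: 0.45), P2 plays (X: 0.4167, Y: 0.5833)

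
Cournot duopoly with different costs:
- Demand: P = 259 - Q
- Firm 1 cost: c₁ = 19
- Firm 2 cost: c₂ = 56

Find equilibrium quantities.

q₁* = 92.33, q₂* = 55.33

Work:
Reaction: q₁ = (259 - 19 - q₂)/2
Reaction: q₂ = (259 - 56 - q₁)/2
Solve simultaneously:
q₁* = (259 - 2×19 + 56)/3 = 92.33
q₂* = (259 - 2×56 + 19)/3 = 55.33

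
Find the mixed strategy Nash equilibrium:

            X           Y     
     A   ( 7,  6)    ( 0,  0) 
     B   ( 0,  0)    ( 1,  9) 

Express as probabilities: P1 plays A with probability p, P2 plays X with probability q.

p = 0.6, q = 0.125

Work:
Find probabilities that make opponent indifferent:
P2 chooses q to make P1 indifferent between A and B
P1 chooses p to make P2 indifferent between X and Y
Mixed NE: P1 plays (A: 0.6, B: 0.4), P2 plays (X: 0.125, Y: 0.875)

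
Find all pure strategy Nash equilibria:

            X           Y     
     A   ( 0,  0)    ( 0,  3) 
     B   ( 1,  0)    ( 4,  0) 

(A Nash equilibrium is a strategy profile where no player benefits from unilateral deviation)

Nash equilibrium: (B, X), (B, Y)

Work:
Best responses:
  P1 vs X: payoffs [0, 1] → best response B (payoff 1)
  P1 vs Y: payoffs [0, 4] → best response B (payoff 4)
  P2 vs A: payoffs [0, 3] → best response Y (payoff 3)
  P2 vs B: payoffs [0, 0] → best response X/Y (payoff 0)
Mutual best responses: (B,X), (B,Y) → Nash equilibria.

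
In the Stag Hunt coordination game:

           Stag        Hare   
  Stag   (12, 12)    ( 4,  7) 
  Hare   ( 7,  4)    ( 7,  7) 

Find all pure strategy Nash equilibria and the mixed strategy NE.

Pure NE: (Stag, Stag) and (Hare, Hare); Mixed NE: p = 0.375, q = 0.375

Work:
Check pure NE:
(Stag, Stag): (12, 12) - no unilateral deviation beneficial
(Hare, Hare): (7, 7) - no unilateral deviation beneficial
Mixed NE: P1 plays Stag with p = 0.375, P2 plays Stag with q = 0.375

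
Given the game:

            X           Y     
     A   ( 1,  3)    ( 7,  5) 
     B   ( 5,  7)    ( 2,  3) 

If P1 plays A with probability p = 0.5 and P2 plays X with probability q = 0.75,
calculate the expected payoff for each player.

E[P1] = 3.375, E[P2] = 4.75

Work:
E[P1] = p·q·π₁(A,X) + p·(1-q)·π₁(A,Y) + (1-p)·q·π₁(B,X) + (1-p)·(1-q)·π₁(B,Y)
= 0.5·0.75·1 + 0.5·0.25·7 + 0.5·0.75·5 + 0.5·0.25·2
= 3.375

E[P2] = 4.75 (similar calculation)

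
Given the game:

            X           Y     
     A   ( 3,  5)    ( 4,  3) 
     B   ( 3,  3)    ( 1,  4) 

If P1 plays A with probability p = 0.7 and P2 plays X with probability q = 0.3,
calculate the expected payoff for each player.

E[P1] = 3.07, E[P2] = 3.63

Work:
E[P1] = p·q·π₁(A,X) + p·(1-q)·π₁(A,Y) + (1-p)·q·π₁(B,X) + (1-p)·(1-q)·π₁(B,Y)
= 0.7·0.3·3 + 0.7·0.7·4 + 0.3·0.3·3 + 0.3·0.7·1
= 3.07

E[P2] = 3.63 (similar calculation)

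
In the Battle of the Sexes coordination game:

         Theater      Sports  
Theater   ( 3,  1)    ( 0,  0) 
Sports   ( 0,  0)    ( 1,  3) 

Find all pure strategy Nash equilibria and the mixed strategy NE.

Pure NE: (Theater, Theater) and (Sports, Sports); Mixed NE: p = 0.75, q = 0.25

Work:
Check pure NE:
(Theater, Theater): (3, 1) - no unilateral deviation beneficial
(Sports, Sports): (1, 3) - no unilateral deviation beneficial
Mixed NE: P1 plays Theater with p = 0.75, P2 plays Theater with q = 0.25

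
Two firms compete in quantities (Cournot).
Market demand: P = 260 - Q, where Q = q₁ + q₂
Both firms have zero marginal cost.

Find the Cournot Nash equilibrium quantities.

q₁* = q₂* = 86.67; P* = 86.67

Work:
Profit: π_i = P·q_i = (a - q_i - q_j)·q_i
FOC: ∂π_i/∂q_i = a - 2q_i - q_j = 0
Reaction function: q_i = (260 - q_j)/2
Symmetry: q* = 260/3 = 86.67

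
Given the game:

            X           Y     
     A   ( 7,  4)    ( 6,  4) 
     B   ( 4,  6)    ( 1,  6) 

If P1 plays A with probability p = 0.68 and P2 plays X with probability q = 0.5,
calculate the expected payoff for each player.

E[P1] = 5.22, E[P2] = 4.64

Work:
E[P1] = p·q·π₁(A,X) + p·(1-q)·π₁(A,Y) + (1-p)·q·π₁(B,X) + (1-p)·(1-q)·π₁(B,Y)
= 0.68·0.5·7 + 0.68·0.5·6 + 0.32·0.5·4 + 0.32·0.5·1
= 5.22

E[P2] = 4.64 (similar calculation)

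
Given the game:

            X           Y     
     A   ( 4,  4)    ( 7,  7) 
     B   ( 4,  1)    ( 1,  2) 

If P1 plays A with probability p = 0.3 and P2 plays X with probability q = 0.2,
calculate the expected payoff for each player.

E[P1] = 3.04, E[P2] = 3.18

Work:
E[P1] = p·q·π₁(A,X) + p·(1-q)·π₁(A,Y) + (1-p)·q·π₁(B,X) + (1-p)·(1-q)·π₁(B,Y)
= 0.3·0.2·4 + 0.3·0.8·7 + 0.7·0.2·4 + 0.7·0.8·1
= 3.04

E[P2] = 3.18 (similar calculation)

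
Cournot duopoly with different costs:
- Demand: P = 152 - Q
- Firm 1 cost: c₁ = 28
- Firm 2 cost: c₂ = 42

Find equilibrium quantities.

q₁* = 46.0, q₂* = 32.0

Work:
Reaction: q₁ = (152 - 28 - q₂)/2
Reaction: q₂ = (152 - 42 - q₁)/2
Solve simultaneously:
q₁* = (152 - 2×28 + 42)/3 = 46.0
q₂* = (152 - 2×42 + 28)/3 = 32.0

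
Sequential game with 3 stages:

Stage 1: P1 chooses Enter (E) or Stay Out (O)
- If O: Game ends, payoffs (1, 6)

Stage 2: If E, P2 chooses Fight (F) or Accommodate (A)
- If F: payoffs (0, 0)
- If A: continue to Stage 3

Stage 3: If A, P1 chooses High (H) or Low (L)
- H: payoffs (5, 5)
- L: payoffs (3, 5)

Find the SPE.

SPE: (E, A, H); Outcome (5, 5)

Work:
Stage 3: P1 chooses H (5 vs 3)
Stage 2: P2: F->0, A->5 (anticipating H). Choose A
Stage 1: P1: O->1, E->5 (anticipating A, H). Choose E
SPE path: E -> A -> H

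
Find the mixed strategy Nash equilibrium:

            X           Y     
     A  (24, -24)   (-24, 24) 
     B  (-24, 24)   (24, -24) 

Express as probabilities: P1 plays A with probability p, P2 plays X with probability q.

p = 0.5, q = 0.5

Work:
Find probabilities that make opponent indifferent:
P2 chooses q to make P1 indifferent between A and B
P1 chooses p to make P2 indifferent between X and Y
Mixed NE: P1 plays (A: 0.5, B: 0.5), P2 plays (X: 0.5, Y: 0.5)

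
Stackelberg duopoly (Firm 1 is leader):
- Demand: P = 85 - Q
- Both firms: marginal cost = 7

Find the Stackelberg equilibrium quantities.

q₁* (leader) = 39.0, q₂* (follower) = 19.5

Work:
Follower's reaction: q₂ = (a - c - q₁)/2
Leader substitutes: π₁ = q₁·(a - q₁ - (a-c-q₁)/2 - c)
FOC: q₁* = (85 - 7)/2 = 39.00
Then: q₂* = (85 - 7 - 39.0)/2 = 19.50
Leader has first-mover advantage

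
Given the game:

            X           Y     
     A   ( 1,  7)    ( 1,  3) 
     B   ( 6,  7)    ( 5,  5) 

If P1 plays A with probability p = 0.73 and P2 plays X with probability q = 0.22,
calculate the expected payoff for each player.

E[P1] = 2.1394, E[P2] = 4.3012

Work:
E[P1] = p·q·π₁(A,X) + p·(1-q)·π₁(A,Y) + (1-p)·q·π₁(B,X) + (1-p)·(1-q)·π₁(B,Y)
= 0.73·0.22·1 + 0.73·0.78·1 + 0.27·0.22·6 + 0.27·0.78·5
= 2.1394

E[P2] = 4.3012 (similar calculation)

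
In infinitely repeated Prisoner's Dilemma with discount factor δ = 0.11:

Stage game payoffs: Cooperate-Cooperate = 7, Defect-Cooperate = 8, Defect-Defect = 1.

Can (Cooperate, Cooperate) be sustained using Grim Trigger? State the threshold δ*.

δ* = 0.1429; since δ = 0.11 < 0.1429, cooperation cannot be sustained

Work:
For Grim Trigger:
Cooperate forever: 7/(1-δ)
Defect then punished: 8 + 1·δ/(1-δ)
Need: 7/(1-δ) ≥ 8 + 1·δ/(1-δ)
Solving: δ ≥ (T-R)/(T-P) = (8-7)/(8-1) = 0.1429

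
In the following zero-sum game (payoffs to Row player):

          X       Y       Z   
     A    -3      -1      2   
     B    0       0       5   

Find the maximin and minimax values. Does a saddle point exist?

Maximin = 0, Minimax = 0, Saddle: True

Work:
Row minimums: [-3, 0] → maximin = 0
Column maximums: [0, 0, 5] → minimax = 0
Saddle point exists! Game value = 0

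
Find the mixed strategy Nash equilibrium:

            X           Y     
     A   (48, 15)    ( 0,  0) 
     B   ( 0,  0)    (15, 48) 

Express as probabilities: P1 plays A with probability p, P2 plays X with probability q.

p = 0.7619, q = 0.2381

Work:
Find probabilities that make opponent indifferent:
P2 chooses q to make P1 indifferent between A and B
P1 chooses p to make P2 indifferent between X and Y
Mixed NE: P1 plays (A: 0.7619, B: 0.2381), P2 plays (X: 0.2381, Y: 0.7619)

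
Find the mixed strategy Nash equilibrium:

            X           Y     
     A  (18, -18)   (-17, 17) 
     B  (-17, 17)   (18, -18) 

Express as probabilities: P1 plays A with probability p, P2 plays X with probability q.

p = 0.5, q = 0.5

Work:
Find probabilities that make opponent indifferent:
P2 chooses q to make P1 indifferent between A and B
P1 chooses p to make P2 indifferent between X and Y
Mixed NE: P1 plays (A: 0.5, B: 0.5), P2 plays (X: 0.5, Y: 0.5)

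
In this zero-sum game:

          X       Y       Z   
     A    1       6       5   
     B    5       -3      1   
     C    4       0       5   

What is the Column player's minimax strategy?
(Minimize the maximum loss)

Column should play X or Z (all achieve the minimum), value = 5

Work:
Column player minimizes Row's maximum payoff:
Column X: max payoff to Row = 5
Column Y: max payoff to Row = 6
Column Z: max payoff to Row = 5
Minimum is 5, achieved by columns X, Z (tied).
Each of X or Z is a minimax strategy.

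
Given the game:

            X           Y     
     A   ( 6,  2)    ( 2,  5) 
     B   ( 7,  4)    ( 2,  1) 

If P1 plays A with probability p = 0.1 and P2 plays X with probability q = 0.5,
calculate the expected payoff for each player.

E[P1] = 4.45, E[P2] = 2.6

Work:
E[P1] = p·q·π₁(A,X) + p·(1-q)·π₁(A,Y) + (1-p)·q·π₁(B,X) + (1-p)·(1-q)·π₁(B,Y)
= 0.1·0.5·6 + 0.1·0.5·2 + 0.9·0.5·7 + 0.9·0.5·2
= 4.45

E[P2] = 2.6 (similar calculation)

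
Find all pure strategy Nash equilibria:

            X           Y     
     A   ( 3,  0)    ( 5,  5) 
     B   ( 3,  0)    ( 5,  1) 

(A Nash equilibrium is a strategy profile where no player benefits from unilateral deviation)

Nash equilibrium: (A, Y), (B, Y)

Work:
Best responses:
  P1 vs X: payoffs [3, 3] → best response A/B (payoff 3)
  P1 vs Y: payoffs [5, 5] → best response A/B (payoff 5)
  P2 vs A: payoffs [0, 5] → best response Y (payoff 5)
  P2 vs B: payoffs [0, 1] → best response Y (payoff 1)
Mutual best responses: (A,Y), (B,Y) → Nash equilibria.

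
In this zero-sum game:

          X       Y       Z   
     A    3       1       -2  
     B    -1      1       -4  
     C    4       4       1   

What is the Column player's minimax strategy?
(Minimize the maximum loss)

Column should play Z, value = 1

Work:
Column player minimizes Row's maximum payoff:
Column X: max payoff to Row = 4
Column Y: max payoff to Row = 4
Column Z: max payoff to Row = 1
Minimum is 1, achieved by column Z.
Minimax strategy: Z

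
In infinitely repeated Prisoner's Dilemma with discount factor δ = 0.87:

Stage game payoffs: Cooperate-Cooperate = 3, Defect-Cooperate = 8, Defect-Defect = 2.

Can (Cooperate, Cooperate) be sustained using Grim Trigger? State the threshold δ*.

δ* = 0.8333; since δ = 0.87 ≥ 0.8333, cooperation can be sustained

Work:
For Grim Trigger:
Cooperate forever: 3/(1-δ)
Defect then punished: 8 + 2·δ/(1-δ)
Need: 3/(1-δ) ≥ 8 + 2·δ/(1-δ)
Solving: δ ≥ (T-R)/(T-P) = (8-3)/(8-2) = 0.8333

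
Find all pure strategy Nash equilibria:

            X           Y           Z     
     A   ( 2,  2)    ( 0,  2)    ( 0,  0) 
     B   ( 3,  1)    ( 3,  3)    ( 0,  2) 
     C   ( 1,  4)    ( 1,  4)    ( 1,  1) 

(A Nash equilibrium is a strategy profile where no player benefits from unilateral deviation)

Nash equilibrium: (B, Y)

Work:
Best responses:
  P1 vs X: payoffs [2, 3, 1] → best response B (payoff 3)
  P1 vs Y: payoffs [0, 3, 1] → best response B (payoff 3)
  P1 vs Z: payoffs [0, 0, 1] → best response C (payoff 1)
  P2 vs A: payoffs [2, 2, 0] → best response X/Y (payoff 2)
  P2 vs B: payoffs [1, 3, 2] → best response Y (payoff 3)
  P2 vs C: payoffs [4, 4, 1] → best response X/Y (payoff 4)
Mutual best responses: (B,Y) → Nash equilibria.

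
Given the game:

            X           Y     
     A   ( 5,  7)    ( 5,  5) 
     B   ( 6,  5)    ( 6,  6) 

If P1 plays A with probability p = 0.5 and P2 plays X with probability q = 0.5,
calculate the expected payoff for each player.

E[P1] = 5.5, E[P2] = 5.75

Work:
E[P1] = p·q·π₁(A,X) + p·(1-q)·π₁(A,Y) + (1-p)·q·π₁(B,X) + (1-p)·(1-q)·π₁(B,Y)
= 0.5·0.5·5 + 0.5·0.5·5 + 0.5·0.5·6 + 0.5·0.5·6
= 5.5

E[P2] = 5.75 (similar calculation)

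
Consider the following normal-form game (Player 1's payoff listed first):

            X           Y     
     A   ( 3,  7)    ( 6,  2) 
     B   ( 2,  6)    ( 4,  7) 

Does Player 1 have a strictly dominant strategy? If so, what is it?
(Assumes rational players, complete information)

Yes, Player 1's strictly dominant strategy is A

Work:
A strategy strictly dominates another if it gives a strictly higher payoff against every opponent action. Compare each pair of P1's strategies column-by-column:
  A vs B: [3 vs 2, 6 vs 4] → A strictly dominates B
  B vs A: [2 vs 3, 4 vs 6] → B does not strictly dominate A (column X: 2 ≤ 3)
A strictly dominates every other strategy → strictly dominant.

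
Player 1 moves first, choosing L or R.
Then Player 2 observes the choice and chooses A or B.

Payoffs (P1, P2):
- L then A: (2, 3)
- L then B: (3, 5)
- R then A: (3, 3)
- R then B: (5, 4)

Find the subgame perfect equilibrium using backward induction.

P1 plays R, P2 plays B after L and B after R; Payoff (5, 4)

Work:
Backward induction:
After L: P2 chooses B → P1 gets 3
After R: P2 chooses B → P1 gets 5
P1 chooses R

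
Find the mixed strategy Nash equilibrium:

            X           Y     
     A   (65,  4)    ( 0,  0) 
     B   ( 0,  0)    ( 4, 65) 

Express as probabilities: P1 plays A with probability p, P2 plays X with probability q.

p = 0.942, q = 0.058

Work:
Find probabilities that make opponent indifferent:
P2 chooses q to make P1 indifferent between A and B
P1 chooses p to make P2 indifferent between X and Y
Mixed NE: P1 plays (A: 0.942, B: 0.058), P2 plays (X: 0.058, Y: 0.942)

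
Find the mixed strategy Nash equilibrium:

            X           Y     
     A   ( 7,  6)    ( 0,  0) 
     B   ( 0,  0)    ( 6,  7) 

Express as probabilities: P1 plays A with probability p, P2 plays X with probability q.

p = 0.5385, q = 0.4615

Work:
Find probabilities that make opponent indifferent:
P2 chooses q to make P1 indifferent between A and B
P1 chooses p to make P2 indifferent between X and Y
Mixed NE: P1 plays (A: 0.5385, B: 0.4615), P2 plays (X: 0.4615, Y: 0.5385)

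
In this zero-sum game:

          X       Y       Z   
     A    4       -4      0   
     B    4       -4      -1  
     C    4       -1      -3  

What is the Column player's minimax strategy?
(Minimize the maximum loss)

Column should play Y, value = -1

Work:
Column player minimizes Row's maximum payoff:
Column X: max payoff to Row = 4
Column Y: max payoff to Row = -1
Column Z: max payoff to Row = 0
Minimum is -1, achieved by column Y.
Minimax strategy: Y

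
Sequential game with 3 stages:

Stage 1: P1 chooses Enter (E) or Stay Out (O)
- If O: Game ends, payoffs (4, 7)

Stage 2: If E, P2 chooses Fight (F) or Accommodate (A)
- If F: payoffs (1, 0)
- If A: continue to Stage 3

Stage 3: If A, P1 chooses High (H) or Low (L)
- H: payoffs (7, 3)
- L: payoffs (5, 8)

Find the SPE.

SPE: (E, A, H); Outcome (7, 3)

Work:
Stage 3: P1 chooses H (7 vs 5)
Stage 2: P2: F->0, A->3 (anticipating H). Choose A
Stage 1: P1: O->4, E->7 (anticipating A, H). Choose E
SPE path: E -> A -> H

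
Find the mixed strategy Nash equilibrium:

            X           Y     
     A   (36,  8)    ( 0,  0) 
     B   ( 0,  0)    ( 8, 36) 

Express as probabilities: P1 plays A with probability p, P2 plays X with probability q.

p = 0.8182, q = 0.1818

Work:
Find probabilities that make opponent indifferent:
P2 chooses q to make P1 indifferent between A and B
P1 chooses p to make P2 indifferent between X and Y
Mixed NE: P1 plays (A: 0.8182, B: 0.1818), P2 plays (X: 0.1818, Y: 0.8182)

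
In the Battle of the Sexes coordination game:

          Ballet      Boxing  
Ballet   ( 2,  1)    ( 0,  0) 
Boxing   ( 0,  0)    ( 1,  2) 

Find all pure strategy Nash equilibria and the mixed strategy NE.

Pure NE: (Ballet, Ballet) and (Boxing, Boxing); Mixed NE: p = 0.6667, q = 0.3333

Work:
Check pure NE:
(Ballet, Ballet): (2, 1) - no unilateral deviation beneficial
(Boxing, Boxing): (1, 2) - no unilateral deviation beneficial
Mixed NE: P1 plays Ballet with p = 0.6667, P2 plays Ballet with q = 0.3333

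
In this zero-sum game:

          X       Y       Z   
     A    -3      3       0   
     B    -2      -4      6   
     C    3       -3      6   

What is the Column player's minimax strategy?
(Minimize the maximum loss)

Column should play X or Y (all achieve the minimum), value = 3

Work:
Column player minimizes Row's maximum payoff:
Column X: max payoff to Row = 3
Column Y: max payoff to Row = 3
Column Z: max payoff to Row = 6
Minimum is 3, achieved by columns X, Y (tied).
Each of X or Y is a minimax strategy.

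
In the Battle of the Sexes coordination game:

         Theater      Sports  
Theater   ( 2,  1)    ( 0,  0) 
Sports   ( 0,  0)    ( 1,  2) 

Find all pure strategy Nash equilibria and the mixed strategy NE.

Pure NE: (Theater, Theater) and (Sports, Sports); Mixed NE: p = 0.6667, q = 0.3333

Work:
Check pure NE:
(Theater, Theater): (2, 1) - no unilateral deviation beneficial
(Sports, Sports): (1, 2) - no unilateral deviation beneficial
Mixed NE: P1 plays Theater with p = 0.6667, P2 plays Theater with q = 0.3333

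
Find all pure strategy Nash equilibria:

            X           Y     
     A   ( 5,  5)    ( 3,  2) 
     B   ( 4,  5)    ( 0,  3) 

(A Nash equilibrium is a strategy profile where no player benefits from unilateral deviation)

Nash equilibrium: (A, X)

Work:
Best responses:
  P1 vs X: payoffs [5, 4] → best response A (payoff 5)
  P1 vs Y: payoffs [3, 0] → best response A (payoff 3)
  P2 vs A: payoffs [5, 2] → best response X (payoff 5)
  P2 vs B: payoffs [5, 3] → best response X (payoff 5)
Mutual best responses: (A,X) → Nash equilibria.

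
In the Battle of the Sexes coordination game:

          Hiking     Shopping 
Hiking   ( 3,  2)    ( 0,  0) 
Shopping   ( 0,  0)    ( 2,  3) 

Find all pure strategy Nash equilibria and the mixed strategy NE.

Pure NE: (Hiking, Hiking) and (Shopping, Shopping); Mixed NE: p = 0.6, q = 0.4

Work:
Check pure NE:
(Hiking, Hiking): (3, 2) - no unilateral deviation beneficial
(Shopping, Shopping): (2, 3) - no unilateral deviation beneficial
Mixed NE: P1 plays Hiking with p = 0.6, P2 plays Hiking with q = 0.4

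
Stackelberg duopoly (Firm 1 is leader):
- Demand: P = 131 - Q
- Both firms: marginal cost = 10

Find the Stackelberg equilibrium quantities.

q₁* (leader) = 60.5, q₂* (follower) = 30.25

Work:
Follower's reaction: q₂ = (a - c - q₁)/2
Leader substitutes: π₁ = q₁·(a - q₁ - (a-c-q₁)/2 - c)
FOC: q₁* = (131 - 10)/2 = 60.50
Then: q₂* = (131 - 10 - 60.5)/2 = 30.25
Leader has first-mover advantage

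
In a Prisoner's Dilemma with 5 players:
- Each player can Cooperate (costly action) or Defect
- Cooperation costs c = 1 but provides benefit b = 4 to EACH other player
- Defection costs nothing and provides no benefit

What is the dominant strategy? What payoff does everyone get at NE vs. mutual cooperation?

Dominant: Defect; NE payoff = 0; Coop payoff = 15

Work:
Defect dominates (saves cost c = 1, benefit to others is external)
NE: All defect → everyone gets 0
If all cooperate: each receives (4)×4 - 1 = 15
Social dilemma: 15 > 0 but NE gives 0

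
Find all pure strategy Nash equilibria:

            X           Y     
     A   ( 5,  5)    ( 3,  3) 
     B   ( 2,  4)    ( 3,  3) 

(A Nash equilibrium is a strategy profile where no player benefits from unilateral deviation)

Nash equilibrium: (A, X)

Work:
Best responses:
  P1 vs X: payoffs [5, 2] → best response A (payoff 5)
  P1 vs Y: payoffs [3, 3] → best response A/B (payoff 3)
  P2 vs A: payoffs [5, 3] → best response X (payoff 5)
  P2 vs B: payoffs [4, 3] → best response X (payoff 4)
Mutual best responses: (A,X) → Nash equilibria.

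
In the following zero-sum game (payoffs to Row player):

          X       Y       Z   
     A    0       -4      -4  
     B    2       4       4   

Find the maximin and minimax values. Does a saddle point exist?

Maximin = 2, Minimax = 2, Saddle: True

Work:
Row minimums: [-4, 2] → maximin = 2
Column maximums: [2, 4, 4] → minimax = 2
Saddle point exists! Game value = 2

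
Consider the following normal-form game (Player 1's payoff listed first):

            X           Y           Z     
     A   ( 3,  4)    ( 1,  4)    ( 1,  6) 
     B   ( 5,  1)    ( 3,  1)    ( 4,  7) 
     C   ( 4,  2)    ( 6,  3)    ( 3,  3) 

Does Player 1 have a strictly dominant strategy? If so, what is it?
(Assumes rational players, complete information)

No strictly dominant strategy exists for Player 1

Work:
A strategy strictly dominates another if it gives a strictly higher payoff against every opponent action. Compare each pair of P1's strategies column-by-column:
  A vs B: [3 vs 5, 1 vs 3, 1 vs 4] → A does not strictly dominate B (column X: 3 ≤ 5)
  A vs C: [3 vs 4, 1 vs 6, 1 vs 3] → A does not strictly dominate C (column X: 3 ≤ 4)
  B vs A: [5 vs 3, 3 vs 1, 4 vs 1] → B strictly dominates A
  B vs C: [5 vs 4, 3 vs 6, 4 vs 3] → B does not strictly dominate C (column Y: 3 ≤ 6)
  C vs A: [4 vs 3, 6 vs 1, 3 vs 1] → C strictly dominates A
  C vs B: [4 vs 5, 6 vs 3, 3 vs 4] → C does not strictly dominate B (column X: 4 ≤ 5)
No single strategy strictly dominates all others → no strictly dominant strategy.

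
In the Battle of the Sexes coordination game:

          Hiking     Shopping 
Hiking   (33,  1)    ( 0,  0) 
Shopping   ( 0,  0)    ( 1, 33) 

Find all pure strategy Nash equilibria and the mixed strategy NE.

Pure NE: (Hiking, Hiking) and (Shopping, Shopping); Mixed NE: p = 0.9706, q = 0.0294

Work:
Check pure NE:
(Hiking, Hiking): (33, 1) - no unilateral deviation beneficial
(Shopping, Shopping): (1, 33) - no unilateral deviation beneficial
Mixed NE: P1 plays Hiking with p = 0.9706, P2 plays Hiking with q = 0.0294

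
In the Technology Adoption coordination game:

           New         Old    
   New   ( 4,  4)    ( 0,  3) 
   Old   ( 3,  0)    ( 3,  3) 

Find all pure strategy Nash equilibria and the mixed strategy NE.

Pure NE: (New, New) and (Old, Old); Mixed NE: p = 0.75, q = 0.75

Work:
Check pure NE:
(New, New): (4, 4) - no unilateral deviation beneficial
(Old, Old): (3, 3) - no unilateral deviation beneficial
Mixed NE: P1 plays New with p = 0.75, P2 plays New with q = 0.75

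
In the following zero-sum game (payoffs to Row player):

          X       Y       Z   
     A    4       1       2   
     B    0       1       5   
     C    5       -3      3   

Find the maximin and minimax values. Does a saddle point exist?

Maximin = 1, Minimax = 1, Saddle: True

Work:
Row minimums: [1, 0, -3] → maximin = 1
Column maximums: [5, 1, 5] → minimax = 1
Saddle point exists! Game value = 1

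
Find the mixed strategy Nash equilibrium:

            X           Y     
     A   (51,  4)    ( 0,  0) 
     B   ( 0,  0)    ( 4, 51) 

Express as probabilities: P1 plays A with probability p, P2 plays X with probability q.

p = 0.9273, q = 0.0727

Work:
Find probabilities that make opponent indifferent:
P2 chooses q to make P1 indifferent between A and B
P1 chooses p to make P2 indifferent between X and Y
Mixed NE: P1 plays (A: 0.9273, B: 0.0727), P2 plays (X: 0.0727, Y: 0.9273)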